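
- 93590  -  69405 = -162995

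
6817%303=151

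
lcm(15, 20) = 60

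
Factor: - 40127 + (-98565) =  - 2^2 *34673^1 = -138692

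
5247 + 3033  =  8280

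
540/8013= 180/2671 = 0.07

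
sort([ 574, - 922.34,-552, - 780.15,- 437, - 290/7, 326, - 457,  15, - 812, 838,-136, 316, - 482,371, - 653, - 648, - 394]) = [ - 922.34, - 812, - 780.15,-653 ,  -  648 ,  -  552 , - 482, - 457, - 437,  -  394, - 136, - 290/7, 15, 316, 326, 371, 574 , 838 ] 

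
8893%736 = 61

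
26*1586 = 41236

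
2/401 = 2/401 = 0.00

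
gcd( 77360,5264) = 16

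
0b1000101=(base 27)2F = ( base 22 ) 33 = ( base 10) 69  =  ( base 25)2j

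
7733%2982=1769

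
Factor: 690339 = 3^1  *13^1*31^1*571^1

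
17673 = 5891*3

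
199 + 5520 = 5719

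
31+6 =37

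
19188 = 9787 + 9401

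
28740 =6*4790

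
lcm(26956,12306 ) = 566076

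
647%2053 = 647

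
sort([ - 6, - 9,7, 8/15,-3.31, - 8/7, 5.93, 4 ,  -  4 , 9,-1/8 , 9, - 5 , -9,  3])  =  [ -9, - 9, - 6,-5, -4, - 3.31,-8/7, - 1/8 , 8/15, 3 , 4, 5.93, 7 , 9,  9 ]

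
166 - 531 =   -  365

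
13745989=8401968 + 5344021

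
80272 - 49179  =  31093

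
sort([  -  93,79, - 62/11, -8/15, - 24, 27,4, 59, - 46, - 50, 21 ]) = [ - 93, - 50, - 46, - 24, - 62/11, - 8/15, 4,21, 27,59  ,  79 ]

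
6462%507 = 378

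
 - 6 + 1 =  - 5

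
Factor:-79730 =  - 2^1*5^1*7^1*17^1*67^1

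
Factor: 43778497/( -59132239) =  - 7^1* 17^(-1 )*131^1*47741^1*3478367^(  -  1)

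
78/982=39/491  =  0.08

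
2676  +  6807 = 9483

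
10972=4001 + 6971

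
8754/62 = 141+6/31  =  141.19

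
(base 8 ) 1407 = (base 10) 775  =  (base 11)645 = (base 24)187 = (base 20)1IF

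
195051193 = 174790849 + 20260344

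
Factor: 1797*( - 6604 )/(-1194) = 1977898/199  =  2^1*13^1*127^1*199^(-1)*599^1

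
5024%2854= 2170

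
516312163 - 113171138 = 403141025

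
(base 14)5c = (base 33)2g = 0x52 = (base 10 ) 82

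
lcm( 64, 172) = 2752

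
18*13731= 247158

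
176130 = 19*9270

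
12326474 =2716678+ 9609796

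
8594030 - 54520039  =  -45926009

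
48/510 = 8/85 = 0.09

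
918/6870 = 153/1145  =  0.13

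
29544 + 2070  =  31614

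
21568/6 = 10784/3  =  3594.67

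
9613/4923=1 + 4690/4923= 1.95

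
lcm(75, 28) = 2100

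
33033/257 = 33033/257 = 128.53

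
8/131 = 8/131 = 0.06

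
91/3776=91/3776  =  0.02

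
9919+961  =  10880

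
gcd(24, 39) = 3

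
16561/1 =16561 = 16561.00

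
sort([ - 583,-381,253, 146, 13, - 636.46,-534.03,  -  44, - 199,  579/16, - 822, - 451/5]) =[ - 822, - 636.46, - 583, - 534.03, - 381,- 199, - 451/5, - 44,13,579/16, 146, 253]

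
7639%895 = 479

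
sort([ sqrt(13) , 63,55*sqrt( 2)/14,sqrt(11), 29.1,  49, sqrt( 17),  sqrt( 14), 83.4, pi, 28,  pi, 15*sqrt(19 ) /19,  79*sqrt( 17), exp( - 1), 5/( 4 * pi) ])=[ exp( - 1 ),5/(4*pi), pi,pi,sqrt(11),15 * sqrt(19)/19, sqrt( 13), sqrt(14), sqrt( 17) , 55*sqrt( 2)/14, 28,  29.1,  49 , 63, 83.4, 79*sqrt(17)]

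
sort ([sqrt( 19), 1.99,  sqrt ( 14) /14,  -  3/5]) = [ - 3/5,sqrt( 14) /14, 1.99 , sqrt( 19)]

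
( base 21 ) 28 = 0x32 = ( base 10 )50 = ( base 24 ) 22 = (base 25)20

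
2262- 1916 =346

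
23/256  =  23/256= 0.09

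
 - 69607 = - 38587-31020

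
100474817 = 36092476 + 64382341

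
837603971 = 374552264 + 463051707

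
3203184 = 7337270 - 4134086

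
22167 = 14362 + 7805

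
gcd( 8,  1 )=1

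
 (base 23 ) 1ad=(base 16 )304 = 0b1100000100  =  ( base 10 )772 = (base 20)1IC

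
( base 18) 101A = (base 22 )c28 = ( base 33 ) 5CJ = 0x16e4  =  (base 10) 5860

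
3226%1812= 1414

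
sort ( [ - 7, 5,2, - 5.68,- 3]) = [ - 7,-5.68 ,-3, 2,5]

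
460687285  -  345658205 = 115029080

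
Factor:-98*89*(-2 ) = 17444= 2^2*7^2*89^1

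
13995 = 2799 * 5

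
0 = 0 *319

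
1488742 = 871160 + 617582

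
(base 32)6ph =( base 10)6961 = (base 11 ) 5259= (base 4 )1230301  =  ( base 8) 15461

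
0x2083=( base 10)8323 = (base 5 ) 231243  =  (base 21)ii7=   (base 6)102311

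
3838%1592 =654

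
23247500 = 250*92990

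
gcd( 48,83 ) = 1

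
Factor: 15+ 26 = 41^1=41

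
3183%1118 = 947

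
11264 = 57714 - 46450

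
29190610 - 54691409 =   -  25500799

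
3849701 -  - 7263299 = 11113000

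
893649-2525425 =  - 1631776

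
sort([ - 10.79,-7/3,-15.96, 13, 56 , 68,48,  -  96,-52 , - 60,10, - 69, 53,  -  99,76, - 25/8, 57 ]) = [-99,-96,-69 ,-60,-52, - 15.96,-10.79, - 25/8, - 7/3,10,13, 48,53, 56,57,68,76 ]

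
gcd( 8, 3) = 1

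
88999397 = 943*94379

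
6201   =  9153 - 2952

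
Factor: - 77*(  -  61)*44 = 2^2* 7^1*11^2 * 61^1=206668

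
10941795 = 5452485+5489310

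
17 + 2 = 19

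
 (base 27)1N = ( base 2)110010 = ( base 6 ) 122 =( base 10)50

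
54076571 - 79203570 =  -25126999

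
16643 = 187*89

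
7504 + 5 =7509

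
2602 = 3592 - 990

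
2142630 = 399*5370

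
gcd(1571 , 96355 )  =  1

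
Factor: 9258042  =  2^1*3^1*1543007^1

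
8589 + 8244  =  16833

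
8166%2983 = 2200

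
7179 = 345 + 6834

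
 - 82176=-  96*856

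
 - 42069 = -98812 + 56743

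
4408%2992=1416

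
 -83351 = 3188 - 86539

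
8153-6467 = 1686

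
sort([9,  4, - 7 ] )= [ - 7, 4, 9] 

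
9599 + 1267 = 10866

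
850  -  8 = 842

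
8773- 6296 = 2477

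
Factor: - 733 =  - 733^1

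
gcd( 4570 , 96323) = 1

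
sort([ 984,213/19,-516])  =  [-516,213/19,  984]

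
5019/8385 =1673/2795 = 0.60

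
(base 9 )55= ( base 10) 50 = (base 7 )101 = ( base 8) 62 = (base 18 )2e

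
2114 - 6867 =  - 4753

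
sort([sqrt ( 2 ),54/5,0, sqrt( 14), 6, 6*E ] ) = [0,  sqrt( 2), sqrt( 14 ),  6 , 54/5, 6*E] 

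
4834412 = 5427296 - 592884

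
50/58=25/29 = 0.86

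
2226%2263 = 2226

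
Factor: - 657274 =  - 2^1 * 328637^1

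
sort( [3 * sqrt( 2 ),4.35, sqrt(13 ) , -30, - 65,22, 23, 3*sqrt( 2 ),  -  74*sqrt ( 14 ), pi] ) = [-74*sqrt(14 ),-65,-30 , pi , sqrt(13),3*sqrt(2 ),3*sqrt ( 2),4.35, 22, 23]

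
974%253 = 215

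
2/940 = 1/470 = 0.00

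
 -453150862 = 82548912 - 535699774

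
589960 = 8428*70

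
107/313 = 107/313 =0.34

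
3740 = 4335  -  595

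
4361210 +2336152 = 6697362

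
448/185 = 2 + 78/185 = 2.42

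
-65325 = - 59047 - 6278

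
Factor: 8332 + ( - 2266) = 6066= 2^1*3^2*337^1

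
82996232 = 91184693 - 8188461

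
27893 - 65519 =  - 37626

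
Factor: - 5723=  - 59^1*97^1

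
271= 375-104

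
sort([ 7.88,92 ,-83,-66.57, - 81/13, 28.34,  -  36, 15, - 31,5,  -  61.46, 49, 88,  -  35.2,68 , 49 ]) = [ - 83, - 66.57 , -61.46,-36, - 35.2, - 31 ,- 81/13 , 5, 7.88,  15,  28.34,49, 49, 68,88, 92 ] 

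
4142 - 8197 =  - 4055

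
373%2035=373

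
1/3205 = 1/3205= 0.00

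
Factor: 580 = 2^2*  5^1 * 29^1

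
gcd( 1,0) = 1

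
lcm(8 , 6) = 24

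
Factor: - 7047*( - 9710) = 68426370 = 2^1*3^5*5^1 * 29^1*971^1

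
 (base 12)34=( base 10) 40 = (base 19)22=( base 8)50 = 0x28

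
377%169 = 39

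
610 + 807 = 1417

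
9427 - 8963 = 464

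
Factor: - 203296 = -2^5*6353^1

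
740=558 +182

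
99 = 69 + 30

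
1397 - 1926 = - 529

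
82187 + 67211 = 149398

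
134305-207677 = -73372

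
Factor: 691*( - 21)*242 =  -2^1 * 3^1*7^1 *11^2*691^1 = -3511662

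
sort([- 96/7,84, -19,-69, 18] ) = [-69, - 19,-96/7,  18,84 ]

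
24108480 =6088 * 3960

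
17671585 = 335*52751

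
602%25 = 2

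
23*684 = 15732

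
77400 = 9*8600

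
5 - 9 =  - 4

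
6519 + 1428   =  7947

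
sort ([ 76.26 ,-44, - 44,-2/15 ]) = [ - 44, - 44, - 2/15,76.26]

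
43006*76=3268456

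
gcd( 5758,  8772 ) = 2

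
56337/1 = 56337 = 56337.00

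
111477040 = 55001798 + 56475242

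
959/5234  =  959/5234  =  0.18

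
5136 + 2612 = 7748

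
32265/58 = 32265/58 = 556.29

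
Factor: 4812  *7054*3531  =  119855727288 = 2^3*3^2*11^1*107^1*401^1 * 3527^1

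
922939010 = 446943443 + 475995567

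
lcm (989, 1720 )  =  39560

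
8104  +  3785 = 11889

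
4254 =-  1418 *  ( - 3 )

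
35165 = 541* 65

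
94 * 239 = 22466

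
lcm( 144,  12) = 144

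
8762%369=275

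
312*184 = 57408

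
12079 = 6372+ 5707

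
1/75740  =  1/75740 = 0.00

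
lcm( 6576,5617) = 269616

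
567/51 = 11 + 2/17= 11.12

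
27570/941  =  29+281/941 = 29.30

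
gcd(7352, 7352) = 7352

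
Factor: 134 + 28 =162  =  2^1*3^4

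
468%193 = 82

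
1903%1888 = 15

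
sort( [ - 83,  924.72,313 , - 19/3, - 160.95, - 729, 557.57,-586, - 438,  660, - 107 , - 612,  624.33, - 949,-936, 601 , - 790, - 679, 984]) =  [ - 949, - 936,-790, - 729,-679, - 612, - 586, - 438, - 160.95, - 107, - 83, - 19/3,  313, 557.57,601,624.33,660, 924.72,984 ]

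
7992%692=380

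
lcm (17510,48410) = 822970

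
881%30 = 11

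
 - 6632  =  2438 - 9070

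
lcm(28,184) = 1288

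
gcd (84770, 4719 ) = 1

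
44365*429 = 19032585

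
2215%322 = 283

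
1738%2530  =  1738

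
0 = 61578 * 0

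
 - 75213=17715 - 92928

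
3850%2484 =1366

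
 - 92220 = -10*9222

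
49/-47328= -1 + 47279/47328= - 0.00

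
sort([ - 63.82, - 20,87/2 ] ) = [ -63.82, - 20, 87/2] 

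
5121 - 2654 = 2467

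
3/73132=3/73132 = 0.00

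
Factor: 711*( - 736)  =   -523296 = -  2^5*3^2*23^1*79^1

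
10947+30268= 41215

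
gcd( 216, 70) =2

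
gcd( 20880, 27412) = 4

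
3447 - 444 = 3003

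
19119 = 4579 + 14540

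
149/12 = 12 + 5/12=12.42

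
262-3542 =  - 3280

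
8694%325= 244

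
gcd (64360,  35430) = 10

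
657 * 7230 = 4750110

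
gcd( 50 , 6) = 2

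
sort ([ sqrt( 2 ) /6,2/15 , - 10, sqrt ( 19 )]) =[ - 10,2/15,sqrt(2)/6, sqrt (19 )]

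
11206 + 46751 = 57957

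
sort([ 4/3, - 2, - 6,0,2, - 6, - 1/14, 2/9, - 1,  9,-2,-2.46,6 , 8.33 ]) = [ - 6 , - 6, - 2.46 , - 2, - 2, - 1, - 1/14, 0, 2/9 , 4/3,2, 6,8.33,  9 ]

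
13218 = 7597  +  5621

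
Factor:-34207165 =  - 5^1*6841433^1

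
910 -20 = 890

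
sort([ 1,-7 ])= [ - 7 , 1]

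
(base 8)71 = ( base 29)1S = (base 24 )29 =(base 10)57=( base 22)2D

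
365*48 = 17520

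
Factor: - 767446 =- 2^1 * 383723^1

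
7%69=7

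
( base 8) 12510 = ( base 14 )1DB2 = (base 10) 5448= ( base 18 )gec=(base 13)2631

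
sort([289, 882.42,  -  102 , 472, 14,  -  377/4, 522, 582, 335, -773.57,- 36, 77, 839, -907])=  [  -  907,-773.57, - 102, - 377/4,-36, 14,77, 289, 335, 472,  522, 582,839, 882.42]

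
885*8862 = 7842870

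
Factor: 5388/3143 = 12/7 = 2^2 * 3^1*7^( - 1)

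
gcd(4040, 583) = 1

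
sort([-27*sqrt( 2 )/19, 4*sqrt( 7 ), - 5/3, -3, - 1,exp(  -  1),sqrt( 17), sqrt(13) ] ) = [ - 3, - 27  *  sqrt (2 )/19, - 5/3,- 1,exp ( - 1),sqrt( 13 ),  sqrt(17 ),4*sqrt( 7)]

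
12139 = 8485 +3654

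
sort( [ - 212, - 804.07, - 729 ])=[  -  804.07,-729, - 212]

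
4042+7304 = 11346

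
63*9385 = 591255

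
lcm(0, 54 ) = 0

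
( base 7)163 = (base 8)136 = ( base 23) 42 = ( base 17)59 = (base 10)94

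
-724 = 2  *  (- 362)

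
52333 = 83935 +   -  31602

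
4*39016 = 156064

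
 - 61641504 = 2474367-64115871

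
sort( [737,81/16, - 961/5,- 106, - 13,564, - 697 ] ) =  [-697, - 961/5, - 106 , - 13, 81/16, 564,737] 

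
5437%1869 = 1699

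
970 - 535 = 435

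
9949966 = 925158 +9024808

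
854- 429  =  425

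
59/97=59/97  =  0.61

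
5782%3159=2623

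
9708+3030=12738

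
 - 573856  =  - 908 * 632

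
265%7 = 6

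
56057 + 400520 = 456577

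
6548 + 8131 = 14679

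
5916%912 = 444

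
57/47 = 57/47 = 1.21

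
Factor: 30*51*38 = 58140 = 2^2*3^2*5^1*17^1*19^1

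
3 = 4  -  1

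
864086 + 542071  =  1406157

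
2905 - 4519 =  - 1614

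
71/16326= 71/16326 = 0.00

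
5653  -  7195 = - 1542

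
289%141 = 7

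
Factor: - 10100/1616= - 25/4  =  - 2^( - 2)*5^2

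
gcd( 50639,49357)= 641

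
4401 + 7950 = 12351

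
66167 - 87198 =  - 21031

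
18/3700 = 9/1850 = 0.00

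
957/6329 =957/6329 = 0.15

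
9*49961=449649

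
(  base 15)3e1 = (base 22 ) 1I6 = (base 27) 15M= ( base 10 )886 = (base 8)1566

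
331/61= 5 + 26/61=5.43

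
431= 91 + 340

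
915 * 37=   33855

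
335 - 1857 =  - 1522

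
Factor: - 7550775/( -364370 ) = 2^( - 1)*3^2 * 5^1*37^1 * 83^(-1)*439^( - 1 )*907^1 = 1510155/72874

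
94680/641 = 147 + 453/641  =  147.71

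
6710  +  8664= 15374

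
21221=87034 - 65813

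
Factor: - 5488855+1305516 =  - 4183339  =  -809^1*5171^1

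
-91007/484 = - 91007/484= - 188.03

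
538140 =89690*6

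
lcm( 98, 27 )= 2646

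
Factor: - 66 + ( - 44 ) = - 2^1*5^1*11^1 = -110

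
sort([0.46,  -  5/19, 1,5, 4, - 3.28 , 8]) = [ - 3.28,  -  5/19, 0.46 , 1 , 4,5, 8 ] 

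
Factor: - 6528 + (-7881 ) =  - 3^2* 1601^1 =- 14409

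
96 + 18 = 114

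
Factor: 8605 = 5^1*1721^1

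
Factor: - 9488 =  - 2^4 * 593^1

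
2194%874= 446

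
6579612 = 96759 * 68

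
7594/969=7 + 811/969 = 7.84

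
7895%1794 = 719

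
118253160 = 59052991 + 59200169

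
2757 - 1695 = 1062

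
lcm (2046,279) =6138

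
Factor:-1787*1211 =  - 7^1*173^1*1787^1 = -  2164057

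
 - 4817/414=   -  12+151/414 =- 11.64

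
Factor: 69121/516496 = 2^(  -  4)*13^2*19^( - 1 ) * 409^1*1699^ ( - 1 )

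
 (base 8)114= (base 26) 2o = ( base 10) 76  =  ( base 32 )2C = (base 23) 37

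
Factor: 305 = 5^1*61^1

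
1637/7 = 233+6/7=233.86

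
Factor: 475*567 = 269325 = 3^4*5^2*7^1 * 19^1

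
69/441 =23/147 = 0.16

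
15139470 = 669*22630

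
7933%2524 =361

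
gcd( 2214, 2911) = 41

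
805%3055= 805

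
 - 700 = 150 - 850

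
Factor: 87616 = 2^6*37^2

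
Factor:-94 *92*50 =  - 432400 = -2^4*5^2*23^1*47^1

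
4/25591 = 4/25591 = 0.00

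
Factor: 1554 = 2^1*3^1* 7^1*37^1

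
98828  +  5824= 104652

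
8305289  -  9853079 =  - 1547790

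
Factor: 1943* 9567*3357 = 62402202117 = 3^4*29^1*67^1*373^1*1063^1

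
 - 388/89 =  - 388/89 = - 4.36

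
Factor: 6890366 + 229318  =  2^2 * 3^3 * 11^1*13^1 * 461^1 = 7119684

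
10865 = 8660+2205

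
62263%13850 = 6863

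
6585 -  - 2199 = 8784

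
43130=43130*1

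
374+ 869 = 1243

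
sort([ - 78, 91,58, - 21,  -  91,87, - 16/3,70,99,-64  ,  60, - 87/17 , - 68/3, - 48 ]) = [ - 91 ,-78 , - 64, - 48,-68/3, - 21,-16/3, - 87/17, 58, 60,  70,87,91,99]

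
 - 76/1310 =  - 1  +  617/655 = - 0.06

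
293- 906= - 613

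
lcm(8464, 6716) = 617872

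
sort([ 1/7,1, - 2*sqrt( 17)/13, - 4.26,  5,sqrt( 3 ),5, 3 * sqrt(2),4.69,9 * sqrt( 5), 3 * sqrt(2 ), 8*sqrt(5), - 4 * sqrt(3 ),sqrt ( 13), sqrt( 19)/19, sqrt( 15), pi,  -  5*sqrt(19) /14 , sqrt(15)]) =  [ - 4*sqrt(3)  , - 4.26, - 5 * sqrt(19) /14,  -  2 *sqrt(17 ) /13, 1/7 , sqrt( 19 )/19,1,sqrt (3), pi,  sqrt(13 ),sqrt( 15),sqrt(15 ),  3 * sqrt(2),3*sqrt( 2),4.69,5,5,8*sqrt( 5),9*sqrt(5) ] 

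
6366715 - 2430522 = 3936193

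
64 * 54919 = 3514816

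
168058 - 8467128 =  - 8299070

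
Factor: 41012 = 2^2  *10253^1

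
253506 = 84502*3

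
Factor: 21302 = 2^1*10651^1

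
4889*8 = 39112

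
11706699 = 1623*7213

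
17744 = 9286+8458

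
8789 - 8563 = 226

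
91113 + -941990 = - 850877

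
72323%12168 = 11483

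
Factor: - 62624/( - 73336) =76/89 = 2^2*19^1*89^ ( - 1 ) 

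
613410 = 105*5842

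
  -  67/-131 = 67/131=0.51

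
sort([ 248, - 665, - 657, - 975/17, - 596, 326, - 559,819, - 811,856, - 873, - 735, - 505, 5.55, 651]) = [- 873, - 811, - 735, - 665, - 657, - 596, - 559, - 505,  -  975/17,5.55, 248,326, 651, 819, 856 ]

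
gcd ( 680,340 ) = 340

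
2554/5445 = 2554/5445 = 0.47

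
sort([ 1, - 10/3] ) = [ - 10/3,1 ] 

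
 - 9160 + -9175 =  - 18335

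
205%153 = 52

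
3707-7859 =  - 4152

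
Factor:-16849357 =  - 7^1*79^1 * 30469^1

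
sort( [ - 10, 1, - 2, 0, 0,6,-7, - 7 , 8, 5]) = [ -10, - 7,-7, - 2,0,0,1,5,6,  8] 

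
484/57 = 484/57= 8.49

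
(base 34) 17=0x29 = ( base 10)41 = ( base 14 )2d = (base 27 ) 1e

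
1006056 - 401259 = 604797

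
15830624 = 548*28888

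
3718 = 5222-1504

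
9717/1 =9717 = 9717.00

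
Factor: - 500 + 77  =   - 423   =  - 3^2 * 47^1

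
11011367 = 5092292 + 5919075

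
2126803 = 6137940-4011137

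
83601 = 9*9289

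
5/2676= 5/2676 = 0.00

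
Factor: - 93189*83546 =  - 2^1 * 3^1 *37^1 *1129^1*31063^1 =- 7785568194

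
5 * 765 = 3825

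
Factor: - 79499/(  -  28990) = 2^(-1)* 5^(-1)*7^1*13^ ( -1)*41^1*223^( - 1)*277^1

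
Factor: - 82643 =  - 11^2*683^1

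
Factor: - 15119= - 13^1*1163^1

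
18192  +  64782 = 82974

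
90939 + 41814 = 132753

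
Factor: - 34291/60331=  - 53^1*647^1*60331^ (-1 ) 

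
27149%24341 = 2808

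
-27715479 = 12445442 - 40160921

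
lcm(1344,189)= 12096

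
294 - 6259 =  - 5965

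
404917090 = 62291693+342625397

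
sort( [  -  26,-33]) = [ - 33, - 26]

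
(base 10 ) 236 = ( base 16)EC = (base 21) B5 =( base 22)AG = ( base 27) 8k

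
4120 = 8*515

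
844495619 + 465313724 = 1309809343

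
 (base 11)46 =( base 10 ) 50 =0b110010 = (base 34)1g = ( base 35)1f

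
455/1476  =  455/1476 =0.31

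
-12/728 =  - 1 + 179/182 = - 0.02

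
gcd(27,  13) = 1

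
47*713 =33511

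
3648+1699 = 5347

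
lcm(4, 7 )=28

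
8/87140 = 2/21785 = 0.00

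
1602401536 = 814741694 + 787659842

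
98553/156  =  631+ 3/4=631.75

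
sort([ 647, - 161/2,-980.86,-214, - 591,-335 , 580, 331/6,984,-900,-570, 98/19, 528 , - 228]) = [ - 980.86, - 900, - 591, - 570, - 335, - 228, - 214, - 161/2 , 98/19, 331/6,528, 580,647, 984]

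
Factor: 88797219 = 3^1*7^1 * 719^1*5881^1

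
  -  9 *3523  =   - 31707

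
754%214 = 112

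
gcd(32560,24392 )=8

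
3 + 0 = 3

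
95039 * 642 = 61015038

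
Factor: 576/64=3^2 = 9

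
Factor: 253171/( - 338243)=  -  619/827 = -619^1*827^( -1)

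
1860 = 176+1684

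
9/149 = 9/149 = 0.06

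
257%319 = 257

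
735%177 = 27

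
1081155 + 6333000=7414155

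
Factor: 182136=2^3*3^1*7589^1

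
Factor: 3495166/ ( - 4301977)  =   - 2^1*17^2*733^( - 1)*5869^(  -  1 )*6047^1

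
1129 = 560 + 569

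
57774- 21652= 36122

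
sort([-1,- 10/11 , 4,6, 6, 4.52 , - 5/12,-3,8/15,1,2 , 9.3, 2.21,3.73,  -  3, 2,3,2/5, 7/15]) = [-3, - 3, - 1,  -  10/11, - 5/12,  2/5, 7/15 , 8/15, 1 , 2 , 2,2.21, 3,  3.73,4, 4.52,6, 6,9.3]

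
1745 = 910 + 835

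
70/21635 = 14/4327= 0.00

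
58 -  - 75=133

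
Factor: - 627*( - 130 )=2^1*3^1*5^1*11^1*13^1*19^1  =  81510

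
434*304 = 131936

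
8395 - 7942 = 453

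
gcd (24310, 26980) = 10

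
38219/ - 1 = - 38219 + 0/1 = -38219.00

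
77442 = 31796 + 45646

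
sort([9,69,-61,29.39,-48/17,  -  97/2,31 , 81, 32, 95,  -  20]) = [ - 61, - 97/2, - 20, - 48/17,9 , 29.39, 31,32, 69 , 81, 95 ]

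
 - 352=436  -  788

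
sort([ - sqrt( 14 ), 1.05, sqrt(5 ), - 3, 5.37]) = [ - sqrt( 14 ), - 3 , 1.05,sqrt(5),5.37 ] 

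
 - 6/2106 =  - 1  +  350/351=- 0.00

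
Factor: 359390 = 2^1*5^1*83^1*433^1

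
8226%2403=1017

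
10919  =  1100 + 9819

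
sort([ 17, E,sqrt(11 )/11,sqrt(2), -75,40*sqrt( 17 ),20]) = [ - 75,sqrt (11 )/11, sqrt(2 ),E, 17,20,40*sqrt(17)]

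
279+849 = 1128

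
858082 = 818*1049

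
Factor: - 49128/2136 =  - 23=   - 23^1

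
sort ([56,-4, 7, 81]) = [ - 4,7,56,81] 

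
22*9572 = 210584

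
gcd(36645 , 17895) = 15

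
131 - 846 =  - 715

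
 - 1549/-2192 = 1549/2192 = 0.71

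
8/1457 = 8/1457 =0.01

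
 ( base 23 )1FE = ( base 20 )248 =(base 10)888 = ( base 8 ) 1570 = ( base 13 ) 534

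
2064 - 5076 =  -3012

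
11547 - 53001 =-41454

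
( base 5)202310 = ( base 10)6580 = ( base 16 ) 19b4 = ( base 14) 2580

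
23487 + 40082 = 63569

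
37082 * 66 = 2447412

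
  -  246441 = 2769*(  -  89)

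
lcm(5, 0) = 0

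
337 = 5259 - 4922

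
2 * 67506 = 135012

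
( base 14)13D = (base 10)251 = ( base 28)8R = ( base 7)506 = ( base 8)373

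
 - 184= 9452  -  9636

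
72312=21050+51262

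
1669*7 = 11683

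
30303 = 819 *37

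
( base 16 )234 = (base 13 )345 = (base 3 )202220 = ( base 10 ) 564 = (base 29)JD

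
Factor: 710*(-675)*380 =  - 2^3*3^3*5^4*19^1 *71^1  =  -182115000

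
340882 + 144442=485324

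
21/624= 7/208 = 0.03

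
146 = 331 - 185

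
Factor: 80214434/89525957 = 2^1*43^ ( - 1)*53^ ( - 1)*163^ (-1)*241^( - 1 )*40107217^1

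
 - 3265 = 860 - 4125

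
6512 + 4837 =11349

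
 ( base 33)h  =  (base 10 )17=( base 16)11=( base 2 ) 10001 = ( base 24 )h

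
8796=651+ 8145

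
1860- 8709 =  - 6849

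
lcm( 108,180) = 540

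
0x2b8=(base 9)853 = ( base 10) 696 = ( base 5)10241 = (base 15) 316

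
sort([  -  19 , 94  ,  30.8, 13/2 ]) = [ - 19, 13/2,30.8,  94]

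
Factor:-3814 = -2^1*1907^1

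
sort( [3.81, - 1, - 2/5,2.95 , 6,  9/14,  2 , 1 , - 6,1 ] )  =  [ - 6, - 1,-2/5 , 9/14, 1, 1, 2,2.95,  3.81, 6 ] 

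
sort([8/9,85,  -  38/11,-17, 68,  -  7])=[-17,-7, - 38/11, 8/9,68, 85]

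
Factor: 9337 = 9337^1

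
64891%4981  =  138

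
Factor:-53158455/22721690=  - 10631691/4544338 = -  2^(-1 ) * 3^2*7^1*17^ ( - 1)  *  37^1*4561^1*133657^ (  -  1)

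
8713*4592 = 40010096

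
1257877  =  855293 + 402584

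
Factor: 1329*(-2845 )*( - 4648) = 2^3 * 3^1*5^1*7^1*83^1*443^1 * 569^1 = 17574111240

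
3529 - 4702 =-1173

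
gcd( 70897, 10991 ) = 1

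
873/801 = 1+8/89 = 1.09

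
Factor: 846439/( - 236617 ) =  - 11^1*151^( - 1)*1567^( - 1)*76949^1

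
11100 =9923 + 1177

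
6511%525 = 211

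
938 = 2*469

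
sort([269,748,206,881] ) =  [ 206,269,748,881] 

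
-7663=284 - 7947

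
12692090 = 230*55183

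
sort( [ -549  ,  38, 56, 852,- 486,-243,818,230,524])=[ - 549,-486, - 243,  38  ,  56,230,  524, 818, 852]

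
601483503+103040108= 704523611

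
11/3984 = 11/3984 = 0.00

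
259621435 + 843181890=1102803325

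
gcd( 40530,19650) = 30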